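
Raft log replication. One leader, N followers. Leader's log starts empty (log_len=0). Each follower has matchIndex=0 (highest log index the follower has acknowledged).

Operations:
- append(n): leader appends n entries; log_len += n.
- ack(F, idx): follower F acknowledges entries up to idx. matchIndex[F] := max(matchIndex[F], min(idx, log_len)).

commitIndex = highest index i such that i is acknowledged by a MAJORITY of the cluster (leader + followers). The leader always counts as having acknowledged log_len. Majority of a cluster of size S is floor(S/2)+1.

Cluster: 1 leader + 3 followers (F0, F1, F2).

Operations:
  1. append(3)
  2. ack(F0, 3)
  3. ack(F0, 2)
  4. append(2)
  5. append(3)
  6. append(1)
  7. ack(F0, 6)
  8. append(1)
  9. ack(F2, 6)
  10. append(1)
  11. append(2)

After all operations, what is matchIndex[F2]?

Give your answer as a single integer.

Answer: 6

Derivation:
Op 1: append 3 -> log_len=3
Op 2: F0 acks idx 3 -> match: F0=3 F1=0 F2=0; commitIndex=0
Op 3: F0 acks idx 2 -> match: F0=3 F1=0 F2=0; commitIndex=0
Op 4: append 2 -> log_len=5
Op 5: append 3 -> log_len=8
Op 6: append 1 -> log_len=9
Op 7: F0 acks idx 6 -> match: F0=6 F1=0 F2=0; commitIndex=0
Op 8: append 1 -> log_len=10
Op 9: F2 acks idx 6 -> match: F0=6 F1=0 F2=6; commitIndex=6
Op 10: append 1 -> log_len=11
Op 11: append 2 -> log_len=13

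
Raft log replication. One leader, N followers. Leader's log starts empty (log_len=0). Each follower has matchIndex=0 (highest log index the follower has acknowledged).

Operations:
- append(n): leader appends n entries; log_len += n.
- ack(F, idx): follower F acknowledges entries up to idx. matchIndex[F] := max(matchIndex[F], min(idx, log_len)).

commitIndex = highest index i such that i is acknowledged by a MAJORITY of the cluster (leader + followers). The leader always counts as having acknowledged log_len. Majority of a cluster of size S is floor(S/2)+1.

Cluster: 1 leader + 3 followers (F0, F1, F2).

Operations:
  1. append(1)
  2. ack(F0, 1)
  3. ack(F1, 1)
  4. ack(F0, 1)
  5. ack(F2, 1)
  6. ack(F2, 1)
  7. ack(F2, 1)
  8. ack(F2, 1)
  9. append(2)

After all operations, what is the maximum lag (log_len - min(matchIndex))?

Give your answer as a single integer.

Op 1: append 1 -> log_len=1
Op 2: F0 acks idx 1 -> match: F0=1 F1=0 F2=0; commitIndex=0
Op 3: F1 acks idx 1 -> match: F0=1 F1=1 F2=0; commitIndex=1
Op 4: F0 acks idx 1 -> match: F0=1 F1=1 F2=0; commitIndex=1
Op 5: F2 acks idx 1 -> match: F0=1 F1=1 F2=1; commitIndex=1
Op 6: F2 acks idx 1 -> match: F0=1 F1=1 F2=1; commitIndex=1
Op 7: F2 acks idx 1 -> match: F0=1 F1=1 F2=1; commitIndex=1
Op 8: F2 acks idx 1 -> match: F0=1 F1=1 F2=1; commitIndex=1
Op 9: append 2 -> log_len=3

Answer: 2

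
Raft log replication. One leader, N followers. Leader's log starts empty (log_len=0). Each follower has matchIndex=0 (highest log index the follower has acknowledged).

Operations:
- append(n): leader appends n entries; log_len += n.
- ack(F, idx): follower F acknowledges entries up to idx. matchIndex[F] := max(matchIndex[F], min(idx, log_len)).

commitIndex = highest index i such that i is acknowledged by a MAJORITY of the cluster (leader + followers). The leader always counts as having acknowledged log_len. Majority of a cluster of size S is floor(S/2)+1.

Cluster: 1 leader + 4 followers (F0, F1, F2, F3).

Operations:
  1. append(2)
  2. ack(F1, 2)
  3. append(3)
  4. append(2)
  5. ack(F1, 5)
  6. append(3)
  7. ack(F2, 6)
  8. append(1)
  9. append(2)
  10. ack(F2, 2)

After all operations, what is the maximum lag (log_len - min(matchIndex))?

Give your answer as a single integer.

Answer: 13

Derivation:
Op 1: append 2 -> log_len=2
Op 2: F1 acks idx 2 -> match: F0=0 F1=2 F2=0 F3=0; commitIndex=0
Op 3: append 3 -> log_len=5
Op 4: append 2 -> log_len=7
Op 5: F1 acks idx 5 -> match: F0=0 F1=5 F2=0 F3=0; commitIndex=0
Op 6: append 3 -> log_len=10
Op 7: F2 acks idx 6 -> match: F0=0 F1=5 F2=6 F3=0; commitIndex=5
Op 8: append 1 -> log_len=11
Op 9: append 2 -> log_len=13
Op 10: F2 acks idx 2 -> match: F0=0 F1=5 F2=6 F3=0; commitIndex=5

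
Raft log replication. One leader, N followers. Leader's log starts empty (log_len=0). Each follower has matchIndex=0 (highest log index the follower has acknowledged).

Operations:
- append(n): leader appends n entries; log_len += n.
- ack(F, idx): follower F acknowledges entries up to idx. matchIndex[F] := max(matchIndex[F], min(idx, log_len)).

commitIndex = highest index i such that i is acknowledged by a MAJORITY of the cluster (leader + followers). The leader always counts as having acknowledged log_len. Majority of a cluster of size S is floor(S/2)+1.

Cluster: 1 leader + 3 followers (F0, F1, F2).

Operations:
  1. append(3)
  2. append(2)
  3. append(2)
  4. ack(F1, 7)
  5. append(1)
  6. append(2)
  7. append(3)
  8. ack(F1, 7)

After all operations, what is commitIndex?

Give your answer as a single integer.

Answer: 0

Derivation:
Op 1: append 3 -> log_len=3
Op 2: append 2 -> log_len=5
Op 3: append 2 -> log_len=7
Op 4: F1 acks idx 7 -> match: F0=0 F1=7 F2=0; commitIndex=0
Op 5: append 1 -> log_len=8
Op 6: append 2 -> log_len=10
Op 7: append 3 -> log_len=13
Op 8: F1 acks idx 7 -> match: F0=0 F1=7 F2=0; commitIndex=0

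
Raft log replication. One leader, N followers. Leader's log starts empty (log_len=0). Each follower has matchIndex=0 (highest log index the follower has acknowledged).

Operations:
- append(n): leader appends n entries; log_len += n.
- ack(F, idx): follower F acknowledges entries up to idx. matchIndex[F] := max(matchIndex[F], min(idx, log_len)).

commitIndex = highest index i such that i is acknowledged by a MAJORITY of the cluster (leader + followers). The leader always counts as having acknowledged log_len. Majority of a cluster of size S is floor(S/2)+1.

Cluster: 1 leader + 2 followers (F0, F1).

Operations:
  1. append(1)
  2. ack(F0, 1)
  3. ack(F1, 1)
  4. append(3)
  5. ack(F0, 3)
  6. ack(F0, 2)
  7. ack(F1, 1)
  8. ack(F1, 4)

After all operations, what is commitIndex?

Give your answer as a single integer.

Op 1: append 1 -> log_len=1
Op 2: F0 acks idx 1 -> match: F0=1 F1=0; commitIndex=1
Op 3: F1 acks idx 1 -> match: F0=1 F1=1; commitIndex=1
Op 4: append 3 -> log_len=4
Op 5: F0 acks idx 3 -> match: F0=3 F1=1; commitIndex=3
Op 6: F0 acks idx 2 -> match: F0=3 F1=1; commitIndex=3
Op 7: F1 acks idx 1 -> match: F0=3 F1=1; commitIndex=3
Op 8: F1 acks idx 4 -> match: F0=3 F1=4; commitIndex=4

Answer: 4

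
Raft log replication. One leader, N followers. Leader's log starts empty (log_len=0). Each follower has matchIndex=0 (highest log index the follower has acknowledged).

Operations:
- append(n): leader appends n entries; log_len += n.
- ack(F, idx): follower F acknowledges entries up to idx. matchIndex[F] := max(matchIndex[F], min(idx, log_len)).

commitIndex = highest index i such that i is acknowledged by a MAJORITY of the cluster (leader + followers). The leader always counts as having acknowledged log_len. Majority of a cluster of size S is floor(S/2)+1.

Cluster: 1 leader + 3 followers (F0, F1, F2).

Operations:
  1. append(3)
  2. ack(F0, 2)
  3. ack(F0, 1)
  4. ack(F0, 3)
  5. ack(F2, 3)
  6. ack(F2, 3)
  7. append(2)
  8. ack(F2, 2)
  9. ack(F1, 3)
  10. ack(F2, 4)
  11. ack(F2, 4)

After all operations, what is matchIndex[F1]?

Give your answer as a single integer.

Op 1: append 3 -> log_len=3
Op 2: F0 acks idx 2 -> match: F0=2 F1=0 F2=0; commitIndex=0
Op 3: F0 acks idx 1 -> match: F0=2 F1=0 F2=0; commitIndex=0
Op 4: F0 acks idx 3 -> match: F0=3 F1=0 F2=0; commitIndex=0
Op 5: F2 acks idx 3 -> match: F0=3 F1=0 F2=3; commitIndex=3
Op 6: F2 acks idx 3 -> match: F0=3 F1=0 F2=3; commitIndex=3
Op 7: append 2 -> log_len=5
Op 8: F2 acks idx 2 -> match: F0=3 F1=0 F2=3; commitIndex=3
Op 9: F1 acks idx 3 -> match: F0=3 F1=3 F2=3; commitIndex=3
Op 10: F2 acks idx 4 -> match: F0=3 F1=3 F2=4; commitIndex=3
Op 11: F2 acks idx 4 -> match: F0=3 F1=3 F2=4; commitIndex=3

Answer: 3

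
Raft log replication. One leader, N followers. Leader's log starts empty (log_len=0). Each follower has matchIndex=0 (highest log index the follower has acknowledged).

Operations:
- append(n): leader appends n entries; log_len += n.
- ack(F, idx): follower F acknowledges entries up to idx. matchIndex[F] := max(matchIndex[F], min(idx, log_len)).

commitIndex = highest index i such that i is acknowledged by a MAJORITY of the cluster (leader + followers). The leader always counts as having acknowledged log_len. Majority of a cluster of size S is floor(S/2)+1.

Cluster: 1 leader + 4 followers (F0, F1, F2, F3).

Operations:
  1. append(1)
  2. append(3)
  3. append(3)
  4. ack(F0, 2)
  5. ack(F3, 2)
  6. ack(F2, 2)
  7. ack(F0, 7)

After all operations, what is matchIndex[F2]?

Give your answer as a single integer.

Op 1: append 1 -> log_len=1
Op 2: append 3 -> log_len=4
Op 3: append 3 -> log_len=7
Op 4: F0 acks idx 2 -> match: F0=2 F1=0 F2=0 F3=0; commitIndex=0
Op 5: F3 acks idx 2 -> match: F0=2 F1=0 F2=0 F3=2; commitIndex=2
Op 6: F2 acks idx 2 -> match: F0=2 F1=0 F2=2 F3=2; commitIndex=2
Op 7: F0 acks idx 7 -> match: F0=7 F1=0 F2=2 F3=2; commitIndex=2

Answer: 2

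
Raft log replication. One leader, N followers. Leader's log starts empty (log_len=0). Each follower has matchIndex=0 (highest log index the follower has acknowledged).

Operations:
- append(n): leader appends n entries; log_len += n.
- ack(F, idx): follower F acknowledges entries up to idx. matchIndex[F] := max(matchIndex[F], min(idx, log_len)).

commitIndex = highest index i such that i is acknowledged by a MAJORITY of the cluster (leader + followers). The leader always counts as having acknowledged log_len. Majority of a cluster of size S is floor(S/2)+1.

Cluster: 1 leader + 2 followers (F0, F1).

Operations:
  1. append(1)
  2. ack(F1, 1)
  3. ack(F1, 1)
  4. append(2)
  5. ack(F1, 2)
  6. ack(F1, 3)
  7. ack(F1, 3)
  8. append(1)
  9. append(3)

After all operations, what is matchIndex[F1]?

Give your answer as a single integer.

Answer: 3

Derivation:
Op 1: append 1 -> log_len=1
Op 2: F1 acks idx 1 -> match: F0=0 F1=1; commitIndex=1
Op 3: F1 acks idx 1 -> match: F0=0 F1=1; commitIndex=1
Op 4: append 2 -> log_len=3
Op 5: F1 acks idx 2 -> match: F0=0 F1=2; commitIndex=2
Op 6: F1 acks idx 3 -> match: F0=0 F1=3; commitIndex=3
Op 7: F1 acks idx 3 -> match: F0=0 F1=3; commitIndex=3
Op 8: append 1 -> log_len=4
Op 9: append 3 -> log_len=7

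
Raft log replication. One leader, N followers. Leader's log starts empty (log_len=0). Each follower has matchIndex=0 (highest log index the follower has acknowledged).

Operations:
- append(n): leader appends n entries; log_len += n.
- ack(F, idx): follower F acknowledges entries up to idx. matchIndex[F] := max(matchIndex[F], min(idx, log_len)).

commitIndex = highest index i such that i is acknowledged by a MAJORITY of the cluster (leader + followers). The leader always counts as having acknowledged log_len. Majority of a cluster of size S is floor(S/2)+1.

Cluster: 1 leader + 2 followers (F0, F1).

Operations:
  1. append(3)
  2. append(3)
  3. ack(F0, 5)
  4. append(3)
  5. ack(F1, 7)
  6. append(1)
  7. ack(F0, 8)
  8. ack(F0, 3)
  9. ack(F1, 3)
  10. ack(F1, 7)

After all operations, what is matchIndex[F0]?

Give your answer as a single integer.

Op 1: append 3 -> log_len=3
Op 2: append 3 -> log_len=6
Op 3: F0 acks idx 5 -> match: F0=5 F1=0; commitIndex=5
Op 4: append 3 -> log_len=9
Op 5: F1 acks idx 7 -> match: F0=5 F1=7; commitIndex=7
Op 6: append 1 -> log_len=10
Op 7: F0 acks idx 8 -> match: F0=8 F1=7; commitIndex=8
Op 8: F0 acks idx 3 -> match: F0=8 F1=7; commitIndex=8
Op 9: F1 acks idx 3 -> match: F0=8 F1=7; commitIndex=8
Op 10: F1 acks idx 7 -> match: F0=8 F1=7; commitIndex=8

Answer: 8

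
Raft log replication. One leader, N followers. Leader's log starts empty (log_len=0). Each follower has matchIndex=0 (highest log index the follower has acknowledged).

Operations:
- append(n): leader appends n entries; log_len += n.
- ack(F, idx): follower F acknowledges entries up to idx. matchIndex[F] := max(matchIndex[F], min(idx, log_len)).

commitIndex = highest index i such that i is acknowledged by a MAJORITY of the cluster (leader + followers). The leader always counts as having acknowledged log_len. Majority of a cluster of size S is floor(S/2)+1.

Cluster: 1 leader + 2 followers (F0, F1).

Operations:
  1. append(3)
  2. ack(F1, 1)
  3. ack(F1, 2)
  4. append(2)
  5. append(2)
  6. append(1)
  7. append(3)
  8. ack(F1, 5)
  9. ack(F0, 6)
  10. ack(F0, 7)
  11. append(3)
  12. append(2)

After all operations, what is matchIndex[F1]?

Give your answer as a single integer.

Answer: 5

Derivation:
Op 1: append 3 -> log_len=3
Op 2: F1 acks idx 1 -> match: F0=0 F1=1; commitIndex=1
Op 3: F1 acks idx 2 -> match: F0=0 F1=2; commitIndex=2
Op 4: append 2 -> log_len=5
Op 5: append 2 -> log_len=7
Op 6: append 1 -> log_len=8
Op 7: append 3 -> log_len=11
Op 8: F1 acks idx 5 -> match: F0=0 F1=5; commitIndex=5
Op 9: F0 acks idx 6 -> match: F0=6 F1=5; commitIndex=6
Op 10: F0 acks idx 7 -> match: F0=7 F1=5; commitIndex=7
Op 11: append 3 -> log_len=14
Op 12: append 2 -> log_len=16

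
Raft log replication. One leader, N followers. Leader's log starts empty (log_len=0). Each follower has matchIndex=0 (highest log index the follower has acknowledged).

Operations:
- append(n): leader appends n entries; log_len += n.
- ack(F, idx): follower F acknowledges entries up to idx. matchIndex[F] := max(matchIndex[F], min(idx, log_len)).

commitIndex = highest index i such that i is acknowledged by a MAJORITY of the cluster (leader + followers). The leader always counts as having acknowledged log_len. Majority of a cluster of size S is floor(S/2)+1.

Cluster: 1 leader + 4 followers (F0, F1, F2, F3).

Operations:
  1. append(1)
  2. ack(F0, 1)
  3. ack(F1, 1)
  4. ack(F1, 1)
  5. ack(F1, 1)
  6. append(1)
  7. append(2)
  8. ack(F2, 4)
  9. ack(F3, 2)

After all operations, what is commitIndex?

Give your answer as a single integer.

Op 1: append 1 -> log_len=1
Op 2: F0 acks idx 1 -> match: F0=1 F1=0 F2=0 F3=0; commitIndex=0
Op 3: F1 acks idx 1 -> match: F0=1 F1=1 F2=0 F3=0; commitIndex=1
Op 4: F1 acks idx 1 -> match: F0=1 F1=1 F2=0 F3=0; commitIndex=1
Op 5: F1 acks idx 1 -> match: F0=1 F1=1 F2=0 F3=0; commitIndex=1
Op 6: append 1 -> log_len=2
Op 7: append 2 -> log_len=4
Op 8: F2 acks idx 4 -> match: F0=1 F1=1 F2=4 F3=0; commitIndex=1
Op 9: F3 acks idx 2 -> match: F0=1 F1=1 F2=4 F3=2; commitIndex=2

Answer: 2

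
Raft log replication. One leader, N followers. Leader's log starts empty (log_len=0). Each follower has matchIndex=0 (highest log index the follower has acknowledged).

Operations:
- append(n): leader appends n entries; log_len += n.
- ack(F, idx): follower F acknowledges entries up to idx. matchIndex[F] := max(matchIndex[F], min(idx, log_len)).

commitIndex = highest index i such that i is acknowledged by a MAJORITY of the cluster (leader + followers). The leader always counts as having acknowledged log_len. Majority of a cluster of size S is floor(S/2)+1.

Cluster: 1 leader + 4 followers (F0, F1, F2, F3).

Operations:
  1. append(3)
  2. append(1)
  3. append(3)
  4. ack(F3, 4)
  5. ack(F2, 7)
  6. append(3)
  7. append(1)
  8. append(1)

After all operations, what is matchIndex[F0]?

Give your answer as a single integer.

Op 1: append 3 -> log_len=3
Op 2: append 1 -> log_len=4
Op 3: append 3 -> log_len=7
Op 4: F3 acks idx 4 -> match: F0=0 F1=0 F2=0 F3=4; commitIndex=0
Op 5: F2 acks idx 7 -> match: F0=0 F1=0 F2=7 F3=4; commitIndex=4
Op 6: append 3 -> log_len=10
Op 7: append 1 -> log_len=11
Op 8: append 1 -> log_len=12

Answer: 0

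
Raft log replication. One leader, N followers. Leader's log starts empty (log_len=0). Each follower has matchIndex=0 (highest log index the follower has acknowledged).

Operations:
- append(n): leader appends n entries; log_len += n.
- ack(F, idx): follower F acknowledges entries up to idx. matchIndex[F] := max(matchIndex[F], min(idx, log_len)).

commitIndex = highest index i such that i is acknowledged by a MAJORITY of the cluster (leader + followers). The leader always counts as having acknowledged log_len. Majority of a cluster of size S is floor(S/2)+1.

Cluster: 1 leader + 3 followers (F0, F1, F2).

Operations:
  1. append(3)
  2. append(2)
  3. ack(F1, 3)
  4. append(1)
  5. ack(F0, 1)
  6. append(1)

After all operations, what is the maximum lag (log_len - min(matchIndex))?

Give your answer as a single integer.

Answer: 7

Derivation:
Op 1: append 3 -> log_len=3
Op 2: append 2 -> log_len=5
Op 3: F1 acks idx 3 -> match: F0=0 F1=3 F2=0; commitIndex=0
Op 4: append 1 -> log_len=6
Op 5: F0 acks idx 1 -> match: F0=1 F1=3 F2=0; commitIndex=1
Op 6: append 1 -> log_len=7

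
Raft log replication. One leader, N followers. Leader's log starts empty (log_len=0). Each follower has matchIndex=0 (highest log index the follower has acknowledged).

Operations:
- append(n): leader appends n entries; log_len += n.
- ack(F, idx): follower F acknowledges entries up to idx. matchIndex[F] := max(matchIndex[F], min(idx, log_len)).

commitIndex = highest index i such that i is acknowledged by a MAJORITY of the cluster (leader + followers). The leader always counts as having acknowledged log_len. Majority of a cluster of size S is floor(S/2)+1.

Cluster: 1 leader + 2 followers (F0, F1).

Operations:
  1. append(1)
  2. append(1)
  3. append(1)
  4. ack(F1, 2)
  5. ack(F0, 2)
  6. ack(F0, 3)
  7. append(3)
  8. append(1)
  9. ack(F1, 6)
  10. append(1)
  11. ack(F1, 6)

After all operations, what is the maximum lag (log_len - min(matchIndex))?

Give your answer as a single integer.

Answer: 5

Derivation:
Op 1: append 1 -> log_len=1
Op 2: append 1 -> log_len=2
Op 3: append 1 -> log_len=3
Op 4: F1 acks idx 2 -> match: F0=0 F1=2; commitIndex=2
Op 5: F0 acks idx 2 -> match: F0=2 F1=2; commitIndex=2
Op 6: F0 acks idx 3 -> match: F0=3 F1=2; commitIndex=3
Op 7: append 3 -> log_len=6
Op 8: append 1 -> log_len=7
Op 9: F1 acks idx 6 -> match: F0=3 F1=6; commitIndex=6
Op 10: append 1 -> log_len=8
Op 11: F1 acks idx 6 -> match: F0=3 F1=6; commitIndex=6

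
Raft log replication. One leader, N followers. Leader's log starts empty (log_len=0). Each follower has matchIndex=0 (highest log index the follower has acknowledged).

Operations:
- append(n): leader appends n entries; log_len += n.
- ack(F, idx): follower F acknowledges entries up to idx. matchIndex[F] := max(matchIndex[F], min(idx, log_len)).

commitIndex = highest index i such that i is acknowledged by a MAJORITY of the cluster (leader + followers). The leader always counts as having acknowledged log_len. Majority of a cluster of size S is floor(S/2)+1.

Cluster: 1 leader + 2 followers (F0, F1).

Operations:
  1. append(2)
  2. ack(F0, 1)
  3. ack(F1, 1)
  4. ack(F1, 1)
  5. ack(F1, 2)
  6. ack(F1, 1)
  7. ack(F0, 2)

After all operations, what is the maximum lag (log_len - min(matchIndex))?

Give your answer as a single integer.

Answer: 0

Derivation:
Op 1: append 2 -> log_len=2
Op 2: F0 acks idx 1 -> match: F0=1 F1=0; commitIndex=1
Op 3: F1 acks idx 1 -> match: F0=1 F1=1; commitIndex=1
Op 4: F1 acks idx 1 -> match: F0=1 F1=1; commitIndex=1
Op 5: F1 acks idx 2 -> match: F0=1 F1=2; commitIndex=2
Op 6: F1 acks idx 1 -> match: F0=1 F1=2; commitIndex=2
Op 7: F0 acks idx 2 -> match: F0=2 F1=2; commitIndex=2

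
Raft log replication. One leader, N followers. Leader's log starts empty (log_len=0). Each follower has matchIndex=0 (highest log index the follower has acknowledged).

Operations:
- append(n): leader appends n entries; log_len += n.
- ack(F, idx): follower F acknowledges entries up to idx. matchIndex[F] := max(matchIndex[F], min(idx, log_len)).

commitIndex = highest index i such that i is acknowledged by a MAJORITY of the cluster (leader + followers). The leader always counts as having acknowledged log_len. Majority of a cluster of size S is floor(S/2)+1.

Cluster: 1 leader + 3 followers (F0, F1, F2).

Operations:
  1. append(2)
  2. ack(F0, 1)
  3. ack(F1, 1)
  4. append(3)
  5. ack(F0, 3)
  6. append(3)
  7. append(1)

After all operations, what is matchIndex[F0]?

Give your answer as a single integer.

Answer: 3

Derivation:
Op 1: append 2 -> log_len=2
Op 2: F0 acks idx 1 -> match: F0=1 F1=0 F2=0; commitIndex=0
Op 3: F1 acks idx 1 -> match: F0=1 F1=1 F2=0; commitIndex=1
Op 4: append 3 -> log_len=5
Op 5: F0 acks idx 3 -> match: F0=3 F1=1 F2=0; commitIndex=1
Op 6: append 3 -> log_len=8
Op 7: append 1 -> log_len=9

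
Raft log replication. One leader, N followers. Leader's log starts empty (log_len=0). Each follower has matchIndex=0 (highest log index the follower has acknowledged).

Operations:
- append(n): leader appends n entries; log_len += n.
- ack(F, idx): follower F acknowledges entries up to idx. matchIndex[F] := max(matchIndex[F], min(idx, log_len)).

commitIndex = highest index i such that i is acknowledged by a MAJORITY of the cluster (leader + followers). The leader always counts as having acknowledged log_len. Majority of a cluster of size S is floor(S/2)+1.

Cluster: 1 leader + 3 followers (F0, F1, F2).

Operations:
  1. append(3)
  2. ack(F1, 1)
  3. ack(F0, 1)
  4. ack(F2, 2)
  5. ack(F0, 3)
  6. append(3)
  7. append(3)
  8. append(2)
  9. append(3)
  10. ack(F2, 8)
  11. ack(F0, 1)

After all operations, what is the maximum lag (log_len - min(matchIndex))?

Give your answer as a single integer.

Op 1: append 3 -> log_len=3
Op 2: F1 acks idx 1 -> match: F0=0 F1=1 F2=0; commitIndex=0
Op 3: F0 acks idx 1 -> match: F0=1 F1=1 F2=0; commitIndex=1
Op 4: F2 acks idx 2 -> match: F0=1 F1=1 F2=2; commitIndex=1
Op 5: F0 acks idx 3 -> match: F0=3 F1=1 F2=2; commitIndex=2
Op 6: append 3 -> log_len=6
Op 7: append 3 -> log_len=9
Op 8: append 2 -> log_len=11
Op 9: append 3 -> log_len=14
Op 10: F2 acks idx 8 -> match: F0=3 F1=1 F2=8; commitIndex=3
Op 11: F0 acks idx 1 -> match: F0=3 F1=1 F2=8; commitIndex=3

Answer: 13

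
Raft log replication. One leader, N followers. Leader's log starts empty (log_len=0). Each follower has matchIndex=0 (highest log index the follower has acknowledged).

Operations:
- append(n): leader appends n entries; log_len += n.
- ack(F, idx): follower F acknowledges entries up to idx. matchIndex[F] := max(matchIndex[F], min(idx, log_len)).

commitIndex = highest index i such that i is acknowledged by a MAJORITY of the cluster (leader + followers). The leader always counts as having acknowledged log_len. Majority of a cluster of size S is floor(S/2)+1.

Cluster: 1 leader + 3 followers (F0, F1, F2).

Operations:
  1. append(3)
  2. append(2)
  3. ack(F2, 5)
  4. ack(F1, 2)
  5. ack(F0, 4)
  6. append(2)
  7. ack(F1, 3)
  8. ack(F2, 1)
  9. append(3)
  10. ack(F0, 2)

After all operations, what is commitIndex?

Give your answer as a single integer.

Op 1: append 3 -> log_len=3
Op 2: append 2 -> log_len=5
Op 3: F2 acks idx 5 -> match: F0=0 F1=0 F2=5; commitIndex=0
Op 4: F1 acks idx 2 -> match: F0=0 F1=2 F2=5; commitIndex=2
Op 5: F0 acks idx 4 -> match: F0=4 F1=2 F2=5; commitIndex=4
Op 6: append 2 -> log_len=7
Op 7: F1 acks idx 3 -> match: F0=4 F1=3 F2=5; commitIndex=4
Op 8: F2 acks idx 1 -> match: F0=4 F1=3 F2=5; commitIndex=4
Op 9: append 3 -> log_len=10
Op 10: F0 acks idx 2 -> match: F0=4 F1=3 F2=5; commitIndex=4

Answer: 4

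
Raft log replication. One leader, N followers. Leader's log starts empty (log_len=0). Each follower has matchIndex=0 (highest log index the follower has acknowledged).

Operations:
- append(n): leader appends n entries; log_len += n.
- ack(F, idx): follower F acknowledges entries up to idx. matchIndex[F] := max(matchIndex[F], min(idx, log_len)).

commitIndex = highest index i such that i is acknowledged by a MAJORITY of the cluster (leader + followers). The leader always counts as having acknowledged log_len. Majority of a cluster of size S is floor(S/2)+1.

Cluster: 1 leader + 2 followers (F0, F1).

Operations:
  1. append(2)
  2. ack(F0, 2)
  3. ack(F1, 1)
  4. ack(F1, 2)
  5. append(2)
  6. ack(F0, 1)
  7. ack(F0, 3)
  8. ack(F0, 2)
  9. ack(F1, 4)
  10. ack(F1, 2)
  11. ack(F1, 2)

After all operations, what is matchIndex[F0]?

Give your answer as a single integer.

Op 1: append 2 -> log_len=2
Op 2: F0 acks idx 2 -> match: F0=2 F1=0; commitIndex=2
Op 3: F1 acks idx 1 -> match: F0=2 F1=1; commitIndex=2
Op 4: F1 acks idx 2 -> match: F0=2 F1=2; commitIndex=2
Op 5: append 2 -> log_len=4
Op 6: F0 acks idx 1 -> match: F0=2 F1=2; commitIndex=2
Op 7: F0 acks idx 3 -> match: F0=3 F1=2; commitIndex=3
Op 8: F0 acks idx 2 -> match: F0=3 F1=2; commitIndex=3
Op 9: F1 acks idx 4 -> match: F0=3 F1=4; commitIndex=4
Op 10: F1 acks idx 2 -> match: F0=3 F1=4; commitIndex=4
Op 11: F1 acks idx 2 -> match: F0=3 F1=4; commitIndex=4

Answer: 3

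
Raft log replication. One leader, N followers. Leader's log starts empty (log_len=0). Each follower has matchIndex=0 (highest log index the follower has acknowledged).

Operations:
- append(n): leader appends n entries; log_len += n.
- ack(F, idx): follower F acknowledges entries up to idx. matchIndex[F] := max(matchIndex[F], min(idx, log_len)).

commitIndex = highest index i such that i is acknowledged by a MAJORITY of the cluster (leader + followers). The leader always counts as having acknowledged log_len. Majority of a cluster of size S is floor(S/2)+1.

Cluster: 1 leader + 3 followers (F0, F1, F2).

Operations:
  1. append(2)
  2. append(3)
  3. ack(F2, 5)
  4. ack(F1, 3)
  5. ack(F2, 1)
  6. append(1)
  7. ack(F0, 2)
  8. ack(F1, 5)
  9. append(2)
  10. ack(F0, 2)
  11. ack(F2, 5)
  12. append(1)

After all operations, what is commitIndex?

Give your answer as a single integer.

Answer: 5

Derivation:
Op 1: append 2 -> log_len=2
Op 2: append 3 -> log_len=5
Op 3: F2 acks idx 5 -> match: F0=0 F1=0 F2=5; commitIndex=0
Op 4: F1 acks idx 3 -> match: F0=0 F1=3 F2=5; commitIndex=3
Op 5: F2 acks idx 1 -> match: F0=0 F1=3 F2=5; commitIndex=3
Op 6: append 1 -> log_len=6
Op 7: F0 acks idx 2 -> match: F0=2 F1=3 F2=5; commitIndex=3
Op 8: F1 acks idx 5 -> match: F0=2 F1=5 F2=5; commitIndex=5
Op 9: append 2 -> log_len=8
Op 10: F0 acks idx 2 -> match: F0=2 F1=5 F2=5; commitIndex=5
Op 11: F2 acks idx 5 -> match: F0=2 F1=5 F2=5; commitIndex=5
Op 12: append 1 -> log_len=9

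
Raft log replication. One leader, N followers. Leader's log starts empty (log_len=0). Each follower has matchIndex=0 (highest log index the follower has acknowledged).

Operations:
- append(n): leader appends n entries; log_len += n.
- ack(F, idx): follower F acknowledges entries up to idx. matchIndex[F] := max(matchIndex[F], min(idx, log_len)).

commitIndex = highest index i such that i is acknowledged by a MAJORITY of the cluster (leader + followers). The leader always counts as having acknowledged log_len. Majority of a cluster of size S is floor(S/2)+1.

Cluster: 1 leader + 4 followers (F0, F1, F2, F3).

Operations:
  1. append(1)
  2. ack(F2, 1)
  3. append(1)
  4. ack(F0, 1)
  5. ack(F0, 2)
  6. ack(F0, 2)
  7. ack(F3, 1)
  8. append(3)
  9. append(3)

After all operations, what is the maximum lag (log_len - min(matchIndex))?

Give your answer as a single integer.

Answer: 8

Derivation:
Op 1: append 1 -> log_len=1
Op 2: F2 acks idx 1 -> match: F0=0 F1=0 F2=1 F3=0; commitIndex=0
Op 3: append 1 -> log_len=2
Op 4: F0 acks idx 1 -> match: F0=1 F1=0 F2=1 F3=0; commitIndex=1
Op 5: F0 acks idx 2 -> match: F0=2 F1=0 F2=1 F3=0; commitIndex=1
Op 6: F0 acks idx 2 -> match: F0=2 F1=0 F2=1 F3=0; commitIndex=1
Op 7: F3 acks idx 1 -> match: F0=2 F1=0 F2=1 F3=1; commitIndex=1
Op 8: append 3 -> log_len=5
Op 9: append 3 -> log_len=8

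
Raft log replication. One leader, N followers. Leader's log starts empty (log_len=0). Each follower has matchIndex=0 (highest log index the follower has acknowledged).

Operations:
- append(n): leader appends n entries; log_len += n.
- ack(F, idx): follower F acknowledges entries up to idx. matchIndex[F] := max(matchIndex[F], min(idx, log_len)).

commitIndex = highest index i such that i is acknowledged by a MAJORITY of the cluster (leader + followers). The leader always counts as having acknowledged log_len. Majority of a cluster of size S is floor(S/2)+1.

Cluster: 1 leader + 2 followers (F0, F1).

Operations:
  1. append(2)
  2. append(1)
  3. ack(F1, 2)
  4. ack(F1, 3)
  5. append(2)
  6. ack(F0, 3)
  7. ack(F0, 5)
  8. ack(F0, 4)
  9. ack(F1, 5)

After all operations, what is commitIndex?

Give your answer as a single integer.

Answer: 5

Derivation:
Op 1: append 2 -> log_len=2
Op 2: append 1 -> log_len=3
Op 3: F1 acks idx 2 -> match: F0=0 F1=2; commitIndex=2
Op 4: F1 acks idx 3 -> match: F0=0 F1=3; commitIndex=3
Op 5: append 2 -> log_len=5
Op 6: F0 acks idx 3 -> match: F0=3 F1=3; commitIndex=3
Op 7: F0 acks idx 5 -> match: F0=5 F1=3; commitIndex=5
Op 8: F0 acks idx 4 -> match: F0=5 F1=3; commitIndex=5
Op 9: F1 acks idx 5 -> match: F0=5 F1=5; commitIndex=5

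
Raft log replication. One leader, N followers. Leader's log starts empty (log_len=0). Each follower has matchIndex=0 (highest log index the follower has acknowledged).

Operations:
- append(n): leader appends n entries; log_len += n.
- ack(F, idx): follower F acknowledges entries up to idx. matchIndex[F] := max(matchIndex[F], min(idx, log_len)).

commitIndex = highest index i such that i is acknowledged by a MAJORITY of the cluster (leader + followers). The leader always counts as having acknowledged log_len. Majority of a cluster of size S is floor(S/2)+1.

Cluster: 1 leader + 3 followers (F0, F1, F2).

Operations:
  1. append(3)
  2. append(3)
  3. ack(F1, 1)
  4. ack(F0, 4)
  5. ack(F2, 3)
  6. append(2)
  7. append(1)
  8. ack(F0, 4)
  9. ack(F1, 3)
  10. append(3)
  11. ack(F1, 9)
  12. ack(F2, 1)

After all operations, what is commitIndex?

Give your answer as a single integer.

Answer: 4

Derivation:
Op 1: append 3 -> log_len=3
Op 2: append 3 -> log_len=6
Op 3: F1 acks idx 1 -> match: F0=0 F1=1 F2=0; commitIndex=0
Op 4: F0 acks idx 4 -> match: F0=4 F1=1 F2=0; commitIndex=1
Op 5: F2 acks idx 3 -> match: F0=4 F1=1 F2=3; commitIndex=3
Op 6: append 2 -> log_len=8
Op 7: append 1 -> log_len=9
Op 8: F0 acks idx 4 -> match: F0=4 F1=1 F2=3; commitIndex=3
Op 9: F1 acks idx 3 -> match: F0=4 F1=3 F2=3; commitIndex=3
Op 10: append 3 -> log_len=12
Op 11: F1 acks idx 9 -> match: F0=4 F1=9 F2=3; commitIndex=4
Op 12: F2 acks idx 1 -> match: F0=4 F1=9 F2=3; commitIndex=4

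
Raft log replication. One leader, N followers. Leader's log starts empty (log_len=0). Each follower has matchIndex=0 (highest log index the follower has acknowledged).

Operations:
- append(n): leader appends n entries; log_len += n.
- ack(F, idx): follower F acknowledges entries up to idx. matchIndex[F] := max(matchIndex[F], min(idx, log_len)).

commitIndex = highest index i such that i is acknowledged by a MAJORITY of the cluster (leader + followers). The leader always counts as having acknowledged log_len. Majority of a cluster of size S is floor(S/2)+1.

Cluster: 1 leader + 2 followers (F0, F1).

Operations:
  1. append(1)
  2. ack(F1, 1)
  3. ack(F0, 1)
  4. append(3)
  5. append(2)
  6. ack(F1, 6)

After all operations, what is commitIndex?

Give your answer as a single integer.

Answer: 6

Derivation:
Op 1: append 1 -> log_len=1
Op 2: F1 acks idx 1 -> match: F0=0 F1=1; commitIndex=1
Op 3: F0 acks idx 1 -> match: F0=1 F1=1; commitIndex=1
Op 4: append 3 -> log_len=4
Op 5: append 2 -> log_len=6
Op 6: F1 acks idx 6 -> match: F0=1 F1=6; commitIndex=6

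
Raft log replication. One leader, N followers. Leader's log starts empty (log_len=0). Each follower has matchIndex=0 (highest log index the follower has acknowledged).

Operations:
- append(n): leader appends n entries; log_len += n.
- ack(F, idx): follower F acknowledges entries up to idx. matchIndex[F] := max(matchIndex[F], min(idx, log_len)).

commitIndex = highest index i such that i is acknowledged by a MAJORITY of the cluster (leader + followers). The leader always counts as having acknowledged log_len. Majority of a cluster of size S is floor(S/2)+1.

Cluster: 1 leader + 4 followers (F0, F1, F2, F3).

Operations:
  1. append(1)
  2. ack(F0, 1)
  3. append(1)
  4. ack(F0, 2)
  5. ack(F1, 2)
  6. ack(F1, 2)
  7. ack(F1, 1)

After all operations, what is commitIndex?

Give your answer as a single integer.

Answer: 2

Derivation:
Op 1: append 1 -> log_len=1
Op 2: F0 acks idx 1 -> match: F0=1 F1=0 F2=0 F3=0; commitIndex=0
Op 3: append 1 -> log_len=2
Op 4: F0 acks idx 2 -> match: F0=2 F1=0 F2=0 F3=0; commitIndex=0
Op 5: F1 acks idx 2 -> match: F0=2 F1=2 F2=0 F3=0; commitIndex=2
Op 6: F1 acks idx 2 -> match: F0=2 F1=2 F2=0 F3=0; commitIndex=2
Op 7: F1 acks idx 1 -> match: F0=2 F1=2 F2=0 F3=0; commitIndex=2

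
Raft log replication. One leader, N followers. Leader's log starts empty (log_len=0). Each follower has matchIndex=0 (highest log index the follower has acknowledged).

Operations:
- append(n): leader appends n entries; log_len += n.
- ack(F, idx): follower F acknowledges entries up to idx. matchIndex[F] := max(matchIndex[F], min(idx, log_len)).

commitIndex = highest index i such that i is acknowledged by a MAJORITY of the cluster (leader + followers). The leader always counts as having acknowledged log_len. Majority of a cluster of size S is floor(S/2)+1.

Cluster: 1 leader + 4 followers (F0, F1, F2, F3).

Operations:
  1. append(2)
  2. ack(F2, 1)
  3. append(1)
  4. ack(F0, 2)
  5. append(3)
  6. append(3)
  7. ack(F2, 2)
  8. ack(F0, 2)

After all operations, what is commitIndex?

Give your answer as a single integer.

Answer: 2

Derivation:
Op 1: append 2 -> log_len=2
Op 2: F2 acks idx 1 -> match: F0=0 F1=0 F2=1 F3=0; commitIndex=0
Op 3: append 1 -> log_len=3
Op 4: F0 acks idx 2 -> match: F0=2 F1=0 F2=1 F3=0; commitIndex=1
Op 5: append 3 -> log_len=6
Op 6: append 3 -> log_len=9
Op 7: F2 acks idx 2 -> match: F0=2 F1=0 F2=2 F3=0; commitIndex=2
Op 8: F0 acks idx 2 -> match: F0=2 F1=0 F2=2 F3=0; commitIndex=2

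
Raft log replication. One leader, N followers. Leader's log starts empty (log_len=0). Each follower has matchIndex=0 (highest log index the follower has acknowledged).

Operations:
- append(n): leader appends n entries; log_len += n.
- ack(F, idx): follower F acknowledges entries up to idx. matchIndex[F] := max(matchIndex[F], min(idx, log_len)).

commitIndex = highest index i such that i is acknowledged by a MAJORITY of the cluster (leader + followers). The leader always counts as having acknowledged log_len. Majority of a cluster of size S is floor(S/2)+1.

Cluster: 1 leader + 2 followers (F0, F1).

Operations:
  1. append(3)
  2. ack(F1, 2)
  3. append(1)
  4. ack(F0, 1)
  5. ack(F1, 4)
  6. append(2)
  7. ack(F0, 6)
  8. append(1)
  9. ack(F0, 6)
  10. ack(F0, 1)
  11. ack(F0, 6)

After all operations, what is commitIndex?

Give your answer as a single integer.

Answer: 6

Derivation:
Op 1: append 3 -> log_len=3
Op 2: F1 acks idx 2 -> match: F0=0 F1=2; commitIndex=2
Op 3: append 1 -> log_len=4
Op 4: F0 acks idx 1 -> match: F0=1 F1=2; commitIndex=2
Op 5: F1 acks idx 4 -> match: F0=1 F1=4; commitIndex=4
Op 6: append 2 -> log_len=6
Op 7: F0 acks idx 6 -> match: F0=6 F1=4; commitIndex=6
Op 8: append 1 -> log_len=7
Op 9: F0 acks idx 6 -> match: F0=6 F1=4; commitIndex=6
Op 10: F0 acks idx 1 -> match: F0=6 F1=4; commitIndex=6
Op 11: F0 acks idx 6 -> match: F0=6 F1=4; commitIndex=6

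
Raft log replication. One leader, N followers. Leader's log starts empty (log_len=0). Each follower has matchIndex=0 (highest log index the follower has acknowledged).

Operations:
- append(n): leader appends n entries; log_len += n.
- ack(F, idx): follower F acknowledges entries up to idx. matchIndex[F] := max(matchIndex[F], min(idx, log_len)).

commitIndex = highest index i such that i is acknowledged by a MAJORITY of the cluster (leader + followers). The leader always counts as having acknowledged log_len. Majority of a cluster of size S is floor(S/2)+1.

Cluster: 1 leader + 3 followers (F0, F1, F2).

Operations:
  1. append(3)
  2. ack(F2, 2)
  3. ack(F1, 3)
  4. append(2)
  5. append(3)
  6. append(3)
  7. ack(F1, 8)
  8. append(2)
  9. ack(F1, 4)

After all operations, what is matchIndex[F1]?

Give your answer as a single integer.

Answer: 8

Derivation:
Op 1: append 3 -> log_len=3
Op 2: F2 acks idx 2 -> match: F0=0 F1=0 F2=2; commitIndex=0
Op 3: F1 acks idx 3 -> match: F0=0 F1=3 F2=2; commitIndex=2
Op 4: append 2 -> log_len=5
Op 5: append 3 -> log_len=8
Op 6: append 3 -> log_len=11
Op 7: F1 acks idx 8 -> match: F0=0 F1=8 F2=2; commitIndex=2
Op 8: append 2 -> log_len=13
Op 9: F1 acks idx 4 -> match: F0=0 F1=8 F2=2; commitIndex=2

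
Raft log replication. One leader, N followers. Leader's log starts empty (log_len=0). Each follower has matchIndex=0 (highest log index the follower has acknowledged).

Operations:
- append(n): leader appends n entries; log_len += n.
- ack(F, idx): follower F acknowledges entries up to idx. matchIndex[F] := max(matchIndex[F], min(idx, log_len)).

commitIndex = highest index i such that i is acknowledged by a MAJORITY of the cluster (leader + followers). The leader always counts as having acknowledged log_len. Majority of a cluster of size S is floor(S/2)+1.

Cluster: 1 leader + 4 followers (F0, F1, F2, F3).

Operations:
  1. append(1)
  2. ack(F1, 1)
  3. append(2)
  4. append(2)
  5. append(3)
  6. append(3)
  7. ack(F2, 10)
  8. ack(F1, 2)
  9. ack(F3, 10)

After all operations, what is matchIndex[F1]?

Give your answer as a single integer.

Op 1: append 1 -> log_len=1
Op 2: F1 acks idx 1 -> match: F0=0 F1=1 F2=0 F3=0; commitIndex=0
Op 3: append 2 -> log_len=3
Op 4: append 2 -> log_len=5
Op 5: append 3 -> log_len=8
Op 6: append 3 -> log_len=11
Op 7: F2 acks idx 10 -> match: F0=0 F1=1 F2=10 F3=0; commitIndex=1
Op 8: F1 acks idx 2 -> match: F0=0 F1=2 F2=10 F3=0; commitIndex=2
Op 9: F3 acks idx 10 -> match: F0=0 F1=2 F2=10 F3=10; commitIndex=10

Answer: 2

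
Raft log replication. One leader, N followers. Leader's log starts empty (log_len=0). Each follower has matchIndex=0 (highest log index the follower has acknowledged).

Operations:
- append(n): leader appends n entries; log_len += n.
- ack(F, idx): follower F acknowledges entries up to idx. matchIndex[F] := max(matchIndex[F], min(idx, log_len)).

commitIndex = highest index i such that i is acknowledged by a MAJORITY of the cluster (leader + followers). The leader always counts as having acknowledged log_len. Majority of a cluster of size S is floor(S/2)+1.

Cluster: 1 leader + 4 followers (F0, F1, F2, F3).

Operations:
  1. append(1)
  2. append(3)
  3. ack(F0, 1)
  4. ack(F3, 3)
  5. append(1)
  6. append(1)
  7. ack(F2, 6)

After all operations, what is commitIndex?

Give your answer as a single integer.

Op 1: append 1 -> log_len=1
Op 2: append 3 -> log_len=4
Op 3: F0 acks idx 1 -> match: F0=1 F1=0 F2=0 F3=0; commitIndex=0
Op 4: F3 acks idx 3 -> match: F0=1 F1=0 F2=0 F3=3; commitIndex=1
Op 5: append 1 -> log_len=5
Op 6: append 1 -> log_len=6
Op 7: F2 acks idx 6 -> match: F0=1 F1=0 F2=6 F3=3; commitIndex=3

Answer: 3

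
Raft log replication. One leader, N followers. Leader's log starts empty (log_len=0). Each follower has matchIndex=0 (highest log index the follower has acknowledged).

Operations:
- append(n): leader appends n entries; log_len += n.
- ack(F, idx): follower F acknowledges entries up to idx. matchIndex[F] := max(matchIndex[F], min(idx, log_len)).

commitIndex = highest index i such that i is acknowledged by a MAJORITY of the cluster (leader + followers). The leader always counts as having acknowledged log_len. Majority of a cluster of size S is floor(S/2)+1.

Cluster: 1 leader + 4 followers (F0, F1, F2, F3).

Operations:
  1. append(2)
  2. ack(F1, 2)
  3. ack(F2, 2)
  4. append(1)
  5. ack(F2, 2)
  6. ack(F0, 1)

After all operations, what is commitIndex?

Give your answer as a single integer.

Answer: 2

Derivation:
Op 1: append 2 -> log_len=2
Op 2: F1 acks idx 2 -> match: F0=0 F1=2 F2=0 F3=0; commitIndex=0
Op 3: F2 acks idx 2 -> match: F0=0 F1=2 F2=2 F3=0; commitIndex=2
Op 4: append 1 -> log_len=3
Op 5: F2 acks idx 2 -> match: F0=0 F1=2 F2=2 F3=0; commitIndex=2
Op 6: F0 acks idx 1 -> match: F0=1 F1=2 F2=2 F3=0; commitIndex=2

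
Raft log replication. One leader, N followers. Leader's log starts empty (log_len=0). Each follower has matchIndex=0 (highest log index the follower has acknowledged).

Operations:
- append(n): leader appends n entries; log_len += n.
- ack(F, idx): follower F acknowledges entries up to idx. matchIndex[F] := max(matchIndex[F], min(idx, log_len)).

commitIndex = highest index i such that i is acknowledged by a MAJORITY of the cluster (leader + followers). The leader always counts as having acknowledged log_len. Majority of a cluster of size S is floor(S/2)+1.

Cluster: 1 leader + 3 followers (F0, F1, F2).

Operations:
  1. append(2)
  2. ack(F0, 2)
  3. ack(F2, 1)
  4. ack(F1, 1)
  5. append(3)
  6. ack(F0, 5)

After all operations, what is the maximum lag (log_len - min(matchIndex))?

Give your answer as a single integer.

Op 1: append 2 -> log_len=2
Op 2: F0 acks idx 2 -> match: F0=2 F1=0 F2=0; commitIndex=0
Op 3: F2 acks idx 1 -> match: F0=2 F1=0 F2=1; commitIndex=1
Op 4: F1 acks idx 1 -> match: F0=2 F1=1 F2=1; commitIndex=1
Op 5: append 3 -> log_len=5
Op 6: F0 acks idx 5 -> match: F0=5 F1=1 F2=1; commitIndex=1

Answer: 4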